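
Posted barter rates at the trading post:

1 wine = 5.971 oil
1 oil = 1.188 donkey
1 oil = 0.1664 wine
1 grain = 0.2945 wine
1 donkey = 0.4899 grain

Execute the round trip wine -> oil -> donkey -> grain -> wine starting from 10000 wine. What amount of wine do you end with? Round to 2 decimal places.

10234.26

10000 wine × 5.971 = 59710 oil
59710 oil × 1.188 = 70935.48 donkey
70935.48 donkey × 0.4899 = 34751.291652 grain
34751.291652 grain × 0.2945 = 10234.255391514 wine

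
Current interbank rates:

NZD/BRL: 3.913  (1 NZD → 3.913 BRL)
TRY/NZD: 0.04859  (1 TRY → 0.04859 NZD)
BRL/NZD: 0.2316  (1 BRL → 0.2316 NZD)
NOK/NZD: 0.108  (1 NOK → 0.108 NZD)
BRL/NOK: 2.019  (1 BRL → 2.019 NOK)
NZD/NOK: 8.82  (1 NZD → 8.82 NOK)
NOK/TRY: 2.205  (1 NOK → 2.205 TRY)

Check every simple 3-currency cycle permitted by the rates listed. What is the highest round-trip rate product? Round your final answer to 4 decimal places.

0.9450

NZD→NOK→TRY→NZD: 8.82 × 2.205 × 0.04859 = 0.94498
NZD→BRL→NOK→NZD: 3.913 × 2.019 × 0.108 = 0.85324
Maximum is NZD→NOK→TRY→NZD at 0.9450; no arbitrage — every cycle loses value.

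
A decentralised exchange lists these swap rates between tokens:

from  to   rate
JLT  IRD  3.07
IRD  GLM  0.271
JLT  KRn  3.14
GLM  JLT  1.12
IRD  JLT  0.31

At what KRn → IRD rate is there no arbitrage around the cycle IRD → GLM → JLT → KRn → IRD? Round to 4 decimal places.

Known legs of the cycle: 0.271 × 1.12 × 3.14 = 0.9530528
For no arbitrage the full-cycle product must be 1, so the missing rate is 1 / 0.9530528 ≈ 1.049260.

1.0493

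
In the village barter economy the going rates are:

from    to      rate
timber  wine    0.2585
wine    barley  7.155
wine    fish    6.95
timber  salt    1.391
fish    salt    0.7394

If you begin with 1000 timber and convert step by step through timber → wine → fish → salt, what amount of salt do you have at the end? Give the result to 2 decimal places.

1000 timber × 0.2585 = 258.5 wine
258.5 wine × 6.95 = 1796.575 fish
1796.575 fish × 0.7394 = 1328.387555 salt

1328.39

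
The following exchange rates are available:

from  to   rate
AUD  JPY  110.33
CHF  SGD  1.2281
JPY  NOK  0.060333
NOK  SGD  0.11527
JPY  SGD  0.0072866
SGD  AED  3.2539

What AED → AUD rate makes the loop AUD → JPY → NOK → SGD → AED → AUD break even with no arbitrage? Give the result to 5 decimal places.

Known legs of the cycle: 110.33 × 0.060333 × 0.11527 × 3.2539 = 2.49671536511814417
For no arbitrage the full-cycle product must be 1, so the missing rate is 1 / 2.49671536511814417 ≈ 0.4005262.

0.40053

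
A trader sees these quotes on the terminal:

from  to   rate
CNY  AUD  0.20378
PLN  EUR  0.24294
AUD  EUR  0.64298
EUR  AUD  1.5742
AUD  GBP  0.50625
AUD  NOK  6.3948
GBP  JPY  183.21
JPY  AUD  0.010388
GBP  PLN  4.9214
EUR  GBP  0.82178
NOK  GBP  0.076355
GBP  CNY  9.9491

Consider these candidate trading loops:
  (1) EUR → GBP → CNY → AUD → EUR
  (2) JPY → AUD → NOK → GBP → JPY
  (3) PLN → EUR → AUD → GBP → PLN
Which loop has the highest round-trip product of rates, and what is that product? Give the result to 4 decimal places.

(1) 0.82178 × 9.9491 × 0.20378 × 0.64298 = 1.07127
(2) 0.010388 × 6.3948 × 0.076355 × 183.21 = 0.92928
(3) 0.24294 × 1.5742 × 0.50625 × 4.9214 = 0.95282
Highest is cycle (1) at 1.0713 (>1, arbitrage).

1.0713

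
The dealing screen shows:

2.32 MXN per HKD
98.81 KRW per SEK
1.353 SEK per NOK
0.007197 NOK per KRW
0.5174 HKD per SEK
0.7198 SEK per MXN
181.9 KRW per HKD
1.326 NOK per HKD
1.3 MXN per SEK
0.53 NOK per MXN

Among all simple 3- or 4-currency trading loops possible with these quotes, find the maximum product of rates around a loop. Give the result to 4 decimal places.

0.9622

SEK→KRW→NOK→SEK: 98.81 × 0.007197 × 1.353 = 0.96217
MXN→NOK→SEK→MXN: 0.53 × 1.353 × 1.3 = 0.93222
HKD→NOK→SEK→HKD: 1.326 × 1.353 × 0.5174 = 0.92826
HKD→KRW→NOK→SEK→HKD: 181.9 × 0.007197 × 1.353 × 0.5174 = 0.91645
MXN→SEK→HKD→MXN: 0.7198 × 0.5174 × 2.32 = 0.86402
MXN→NOK→SEK→HKD→MXN: 0.53 × 1.353 × 0.5174 × 2.32 = 0.86077
Maximum is SEK→KRW→NOK→SEK at 0.9622; no arbitrage — every cycle loses value.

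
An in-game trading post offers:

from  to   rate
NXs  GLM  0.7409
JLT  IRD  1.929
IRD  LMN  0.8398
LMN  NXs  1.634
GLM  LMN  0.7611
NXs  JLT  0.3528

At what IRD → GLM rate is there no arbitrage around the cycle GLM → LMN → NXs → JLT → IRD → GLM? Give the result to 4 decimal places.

1.1815

Known legs of the cycle: 0.7611 × 1.634 × 0.3528 × 1.929 = 0.84635892493488
For no arbitrage the full-cycle product must be 1, so the missing rate is 1 / 0.84635892493488 ≈ 1.181532.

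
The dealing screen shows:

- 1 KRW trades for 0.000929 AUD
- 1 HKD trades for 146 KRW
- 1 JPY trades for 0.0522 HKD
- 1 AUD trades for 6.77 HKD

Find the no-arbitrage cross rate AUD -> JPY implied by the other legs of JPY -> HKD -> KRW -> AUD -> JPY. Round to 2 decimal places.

141.24

Known legs of the cycle: 0.0522 × 146 × 0.000929 = 0.0070800948
For no arbitrage the full-cycle product must be 1, so the missing rate is 1 / 0.0070800948 ≈ 141.2410.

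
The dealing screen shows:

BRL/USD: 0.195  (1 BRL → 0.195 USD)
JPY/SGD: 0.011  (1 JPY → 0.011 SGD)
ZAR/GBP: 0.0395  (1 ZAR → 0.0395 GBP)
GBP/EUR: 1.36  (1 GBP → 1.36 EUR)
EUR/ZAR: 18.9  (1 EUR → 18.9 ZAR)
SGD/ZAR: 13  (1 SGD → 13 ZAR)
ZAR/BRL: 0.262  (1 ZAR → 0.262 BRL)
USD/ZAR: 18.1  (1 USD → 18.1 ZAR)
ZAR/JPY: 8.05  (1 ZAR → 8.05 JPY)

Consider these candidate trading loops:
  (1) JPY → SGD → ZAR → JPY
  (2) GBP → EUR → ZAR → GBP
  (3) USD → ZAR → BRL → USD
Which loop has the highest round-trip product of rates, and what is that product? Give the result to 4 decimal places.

1.1512

(1) 0.011 × 13 × 8.05 = 1.15115
(2) 1.36 × 18.9 × 0.0395 = 1.01531
(3) 18.1 × 0.262 × 0.195 = 0.92473
Highest is cycle (1) at 1.1512 (>1, arbitrage).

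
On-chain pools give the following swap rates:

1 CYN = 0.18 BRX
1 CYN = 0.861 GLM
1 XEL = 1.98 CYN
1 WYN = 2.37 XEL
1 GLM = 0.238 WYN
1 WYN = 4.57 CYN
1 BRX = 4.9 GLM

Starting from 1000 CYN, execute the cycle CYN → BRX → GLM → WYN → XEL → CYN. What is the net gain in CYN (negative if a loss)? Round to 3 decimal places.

1000 CYN × 0.18 = 180 BRX
180 BRX × 4.9 = 882 GLM
882 GLM × 0.238 = 209.916 WYN
209.916 WYN × 2.37 = 497.50092 XEL
497.50092 XEL × 1.98 = 985.0518216 CYN
Net change: 985.0518216 − 1000 = -14.9481784 CYN

-14.948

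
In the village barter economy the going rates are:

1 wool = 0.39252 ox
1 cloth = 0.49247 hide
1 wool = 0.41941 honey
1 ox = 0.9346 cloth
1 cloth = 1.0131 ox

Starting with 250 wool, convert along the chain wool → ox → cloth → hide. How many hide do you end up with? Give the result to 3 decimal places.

250 wool × 0.39252 = 98.13 ox
98.13 ox × 0.9346 = 91.712298 cloth
91.712298 cloth × 0.49247 = 45.16555539606 hide

45.166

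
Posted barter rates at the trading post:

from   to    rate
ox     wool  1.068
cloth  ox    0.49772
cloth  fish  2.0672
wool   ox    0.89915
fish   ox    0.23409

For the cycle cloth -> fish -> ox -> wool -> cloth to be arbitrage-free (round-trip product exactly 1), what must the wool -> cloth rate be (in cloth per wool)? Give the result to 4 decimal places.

1.9349

Known legs of the cycle: 2.0672 × 0.23409 × 1.068 = 0.516816785664
For no arbitrage the full-cycle product must be 1, so the missing rate is 1 / 0.516816785664 ≈ 1.934922.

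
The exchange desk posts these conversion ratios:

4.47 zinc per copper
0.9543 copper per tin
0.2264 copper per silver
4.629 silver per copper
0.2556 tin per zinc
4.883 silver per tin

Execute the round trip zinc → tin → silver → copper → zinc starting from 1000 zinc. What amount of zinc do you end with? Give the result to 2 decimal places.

1263.08

1000 zinc × 0.2556 = 255.6 tin
255.6 tin × 4.883 = 1248.0948 silver
1248.0948 silver × 0.2264 = 282.56866272 copper
282.56866272 copper × 4.47 = 1263.0819223584 zinc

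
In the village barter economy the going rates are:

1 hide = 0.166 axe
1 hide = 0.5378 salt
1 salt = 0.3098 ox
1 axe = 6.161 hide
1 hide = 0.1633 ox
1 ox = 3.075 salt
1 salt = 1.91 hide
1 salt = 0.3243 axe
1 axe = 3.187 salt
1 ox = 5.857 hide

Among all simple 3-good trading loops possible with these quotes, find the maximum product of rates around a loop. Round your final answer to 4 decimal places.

salt→axe→hide→salt: 0.3243 × 6.161 × 0.5378 = 1.07453
salt→hide→axe→salt: 1.91 × 0.166 × 3.187 = 1.01047
salt→ox→hide→salt: 0.3098 × 5.857 × 0.5378 = 0.97584
salt→hide→ox→salt: 1.91 × 0.1633 × 3.075 = 0.95910
Maximum is salt→axe→hide→salt at 1.0745; arbitrage exists.

1.0745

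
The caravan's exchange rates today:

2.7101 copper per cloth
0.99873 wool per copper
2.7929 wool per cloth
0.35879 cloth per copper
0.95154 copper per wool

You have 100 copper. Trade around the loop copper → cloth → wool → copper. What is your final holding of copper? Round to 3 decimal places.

100 copper × 0.35879 = 35.879 cloth
35.879 cloth × 2.7929 = 100.2064591 wool
100.2064591 wool × 0.95154 = 95.350454092014 copper

95.350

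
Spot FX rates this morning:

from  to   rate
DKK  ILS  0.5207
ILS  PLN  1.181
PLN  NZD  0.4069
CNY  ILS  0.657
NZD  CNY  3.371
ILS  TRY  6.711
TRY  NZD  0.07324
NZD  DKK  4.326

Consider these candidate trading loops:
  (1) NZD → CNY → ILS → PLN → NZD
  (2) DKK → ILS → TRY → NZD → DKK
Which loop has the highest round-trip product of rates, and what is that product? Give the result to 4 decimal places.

(1) 3.371 × 0.657 × 1.181 × 0.4069 = 1.06429
(2) 0.5207 × 6.711 × 0.07324 × 4.326 = 1.10716
Highest is cycle (2) at 1.1072 (>1, arbitrage).

1.1072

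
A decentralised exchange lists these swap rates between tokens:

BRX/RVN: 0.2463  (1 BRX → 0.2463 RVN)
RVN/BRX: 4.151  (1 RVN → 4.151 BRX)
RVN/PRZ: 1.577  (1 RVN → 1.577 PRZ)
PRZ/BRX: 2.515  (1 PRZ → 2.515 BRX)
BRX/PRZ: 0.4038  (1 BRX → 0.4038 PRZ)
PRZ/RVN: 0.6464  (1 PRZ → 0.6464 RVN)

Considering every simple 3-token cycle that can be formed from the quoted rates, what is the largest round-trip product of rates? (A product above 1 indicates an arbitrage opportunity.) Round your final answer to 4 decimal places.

RVN→BRX→PRZ→RVN: 4.151 × 0.4038 × 0.6464 = 1.08348
RVN→PRZ→BRX→RVN: 1.577 × 2.515 × 0.2463 = 0.97686
Maximum is RVN→BRX→PRZ→RVN at 1.0835; arbitrage exists.

1.0835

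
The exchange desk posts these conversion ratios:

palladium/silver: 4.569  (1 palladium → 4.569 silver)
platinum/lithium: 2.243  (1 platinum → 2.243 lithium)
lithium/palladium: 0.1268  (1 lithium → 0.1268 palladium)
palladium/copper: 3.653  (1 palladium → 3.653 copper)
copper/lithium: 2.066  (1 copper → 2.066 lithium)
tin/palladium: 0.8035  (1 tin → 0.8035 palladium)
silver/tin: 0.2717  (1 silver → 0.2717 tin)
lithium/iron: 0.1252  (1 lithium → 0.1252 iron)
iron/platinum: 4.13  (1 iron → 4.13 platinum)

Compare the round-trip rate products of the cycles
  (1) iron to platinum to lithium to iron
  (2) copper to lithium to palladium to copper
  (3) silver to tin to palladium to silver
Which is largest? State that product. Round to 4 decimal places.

1.1598

(1) 4.13 × 2.243 × 0.1252 = 1.15980
(2) 2.066 × 0.1268 × 3.653 = 0.95697
(3) 0.2717 × 0.8035 × 4.569 = 0.99746
Highest is cycle (1) at 1.1598 (>1, arbitrage).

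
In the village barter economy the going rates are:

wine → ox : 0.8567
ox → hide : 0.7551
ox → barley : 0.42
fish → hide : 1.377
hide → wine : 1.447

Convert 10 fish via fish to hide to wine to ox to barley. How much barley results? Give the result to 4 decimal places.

7.1694

10 fish × 1.377 = 13.77 hide
13.77 hide × 1.447 = 19.92519 wine
19.92519 wine × 0.8567 = 17.069910273 ox
17.069910273 ox × 0.42 = 7.16936231466 barley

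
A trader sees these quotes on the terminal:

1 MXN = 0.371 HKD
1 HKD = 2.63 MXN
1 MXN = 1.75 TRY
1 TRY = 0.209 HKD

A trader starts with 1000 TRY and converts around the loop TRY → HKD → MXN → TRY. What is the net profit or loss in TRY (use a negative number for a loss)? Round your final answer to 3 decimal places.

-38.078

1000 TRY × 0.209 = 209 HKD
209 HKD × 2.63 = 549.67 MXN
549.67 MXN × 1.75 = 961.9225 TRY
Net change: 961.9225 − 1000 = -38.0775 TRY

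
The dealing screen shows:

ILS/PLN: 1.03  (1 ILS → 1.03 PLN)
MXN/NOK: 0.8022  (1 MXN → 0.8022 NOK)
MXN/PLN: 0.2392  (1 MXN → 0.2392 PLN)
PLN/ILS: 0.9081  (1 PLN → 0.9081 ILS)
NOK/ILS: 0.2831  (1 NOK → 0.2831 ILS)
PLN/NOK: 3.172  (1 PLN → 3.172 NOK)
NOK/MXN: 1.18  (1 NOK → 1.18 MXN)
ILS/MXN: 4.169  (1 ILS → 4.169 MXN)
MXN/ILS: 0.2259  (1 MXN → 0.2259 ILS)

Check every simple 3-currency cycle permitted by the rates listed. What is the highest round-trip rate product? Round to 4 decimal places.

MXN→NOK→ILS→MXN: 0.8022 × 0.2831 × 4.169 = 0.94679
NOK→ILS→PLN→NOK: 0.2831 × 1.03 × 3.172 = 0.92493
MXN→PLN→ILS→MXN: 0.2392 × 0.9081 × 4.169 = 0.90558
MXN→PLN→NOK→MXN: 0.2392 × 3.172 × 1.18 = 0.89532
Maximum is MXN→NOK→ILS→MXN at 0.9468; no arbitrage — every cycle loses value.

0.9468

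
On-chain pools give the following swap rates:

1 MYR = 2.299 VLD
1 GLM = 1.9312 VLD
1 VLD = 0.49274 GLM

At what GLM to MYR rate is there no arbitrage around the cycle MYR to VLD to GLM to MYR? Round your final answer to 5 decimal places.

0.88276

Known legs of the cycle: 2.299 × 0.49274 = 1.13280926
For no arbitrage the full-cycle product must be 1, so the missing rate is 1 / 1.13280926 ≈ 0.8827611.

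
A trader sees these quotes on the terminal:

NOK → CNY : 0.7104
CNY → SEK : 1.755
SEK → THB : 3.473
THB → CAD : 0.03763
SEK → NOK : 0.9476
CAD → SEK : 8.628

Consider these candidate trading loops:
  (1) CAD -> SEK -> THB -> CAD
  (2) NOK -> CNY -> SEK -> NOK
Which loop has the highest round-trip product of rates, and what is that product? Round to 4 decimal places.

1.1814

(1) 8.628 × 3.473 × 0.03763 = 1.12758
(2) 0.7104 × 1.755 × 0.9476 = 1.18142
Highest is cycle (2) at 1.1814 (>1, arbitrage).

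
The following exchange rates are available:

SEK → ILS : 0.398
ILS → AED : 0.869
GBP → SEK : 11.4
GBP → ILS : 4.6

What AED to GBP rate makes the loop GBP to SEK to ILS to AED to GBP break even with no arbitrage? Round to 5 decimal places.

0.25363

Known legs of the cycle: 11.4 × 0.398 × 0.869 = 3.9428268
For no arbitrage the full-cycle product must be 1, so the missing rate is 1 / 3.9428268 ≈ 0.2536251.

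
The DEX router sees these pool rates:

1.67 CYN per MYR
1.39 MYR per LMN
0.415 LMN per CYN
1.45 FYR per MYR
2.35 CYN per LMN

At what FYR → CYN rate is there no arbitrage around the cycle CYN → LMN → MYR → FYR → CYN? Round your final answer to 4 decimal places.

1.1956

Known legs of the cycle: 0.415 × 1.39 × 1.45 = 0.8364325
For no arbitrage the full-cycle product must be 1, so the missing rate is 1 / 0.8364325 ≈ 1.195554.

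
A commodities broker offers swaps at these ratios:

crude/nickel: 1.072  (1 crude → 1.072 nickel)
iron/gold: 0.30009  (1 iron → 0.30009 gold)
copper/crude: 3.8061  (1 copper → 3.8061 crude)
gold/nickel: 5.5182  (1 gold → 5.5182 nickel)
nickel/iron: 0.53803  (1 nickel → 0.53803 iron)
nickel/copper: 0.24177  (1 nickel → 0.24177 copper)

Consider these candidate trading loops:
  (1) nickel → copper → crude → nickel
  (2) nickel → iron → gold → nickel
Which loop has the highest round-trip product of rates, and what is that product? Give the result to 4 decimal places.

0.9865

(1) 0.24177 × 3.8061 × 1.072 = 0.98646
(2) 0.53803 × 0.30009 × 5.5182 = 0.89095
Highest is cycle (1) at 0.9865 (≤1, no arbitrage).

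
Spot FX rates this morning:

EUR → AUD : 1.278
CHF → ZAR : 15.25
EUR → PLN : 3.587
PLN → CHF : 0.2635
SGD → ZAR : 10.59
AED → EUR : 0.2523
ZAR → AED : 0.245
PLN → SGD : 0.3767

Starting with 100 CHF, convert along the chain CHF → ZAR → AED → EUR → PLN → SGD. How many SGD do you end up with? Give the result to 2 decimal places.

100 CHF × 15.25 = 1525 ZAR
1525 ZAR × 0.245 = 373.625 AED
373.625 AED × 0.2523 = 94.2655875 EUR
94.2655875 EUR × 3.587 = 338.1306623625 PLN
338.1306623625 PLN × 0.3767 = 127.37382051195375 SGD

127.37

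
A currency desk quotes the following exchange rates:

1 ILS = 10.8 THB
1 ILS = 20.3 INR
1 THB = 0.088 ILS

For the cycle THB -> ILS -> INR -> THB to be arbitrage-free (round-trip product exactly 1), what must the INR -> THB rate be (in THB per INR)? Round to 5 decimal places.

0.55979

Known legs of the cycle: 0.088 × 20.3 = 1.7864
For no arbitrage the full-cycle product must be 1, so the missing rate is 1 / 1.7864 ≈ 0.5597850.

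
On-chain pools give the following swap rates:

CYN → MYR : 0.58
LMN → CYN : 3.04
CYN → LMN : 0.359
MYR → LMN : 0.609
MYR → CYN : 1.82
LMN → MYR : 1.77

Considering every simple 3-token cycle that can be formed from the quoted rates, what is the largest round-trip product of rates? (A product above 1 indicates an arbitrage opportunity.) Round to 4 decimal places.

LMN→MYR→CYN→LMN: 1.77 × 1.82 × 0.359 = 1.15648
LMN→CYN→MYR→LMN: 3.04 × 0.58 × 0.609 = 1.07379
Maximum is LMN→MYR→CYN→LMN at 1.1565; arbitrage exists.

1.1565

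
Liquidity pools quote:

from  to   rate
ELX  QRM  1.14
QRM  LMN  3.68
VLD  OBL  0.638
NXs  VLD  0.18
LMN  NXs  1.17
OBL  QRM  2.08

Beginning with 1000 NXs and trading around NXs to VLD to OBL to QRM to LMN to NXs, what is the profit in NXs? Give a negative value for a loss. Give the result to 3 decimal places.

1000 NXs × 0.18 = 180 VLD
180 VLD × 0.638 = 114.84 OBL
114.84 OBL × 2.08 = 238.8672 QRM
238.8672 QRM × 3.68 = 879.031296 LMN
879.031296 LMN × 1.17 = 1028.46661632 NXs
Net change: 1028.46661632 − 1000 = 28.46661632 NXs

28.467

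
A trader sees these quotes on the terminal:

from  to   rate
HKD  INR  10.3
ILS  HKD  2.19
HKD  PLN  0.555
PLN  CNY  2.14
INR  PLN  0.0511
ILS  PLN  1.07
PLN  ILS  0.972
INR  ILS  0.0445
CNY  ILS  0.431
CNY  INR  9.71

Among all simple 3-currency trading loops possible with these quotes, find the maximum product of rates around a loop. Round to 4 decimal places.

PLN→ILS→HKD→PLN: 0.972 × 2.19 × 0.555 = 1.18142
PLN→CNY→INR→PLN: 2.14 × 9.71 × 0.0511 = 1.06183
INR→ILS→HKD→INR: 0.0445 × 2.19 × 10.3 = 1.00379
PLN→CNY→ILS→PLN: 2.14 × 0.431 × 1.07 = 0.98690
Maximum is PLN→ILS→HKD→PLN at 1.1814; arbitrage exists.

1.1814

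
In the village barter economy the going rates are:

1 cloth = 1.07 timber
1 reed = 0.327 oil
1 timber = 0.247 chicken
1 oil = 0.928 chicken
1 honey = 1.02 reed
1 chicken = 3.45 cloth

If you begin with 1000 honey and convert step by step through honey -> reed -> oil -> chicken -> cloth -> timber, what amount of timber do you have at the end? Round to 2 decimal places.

1000 honey × 1.02 = 1020 reed
1020 reed × 0.327 = 333.54 oil
333.54 oil × 0.928 = 309.52512 chicken
309.52512 chicken × 3.45 = 1067.861664 cloth
1067.861664 cloth × 1.07 = 1142.61198048 timber

1142.61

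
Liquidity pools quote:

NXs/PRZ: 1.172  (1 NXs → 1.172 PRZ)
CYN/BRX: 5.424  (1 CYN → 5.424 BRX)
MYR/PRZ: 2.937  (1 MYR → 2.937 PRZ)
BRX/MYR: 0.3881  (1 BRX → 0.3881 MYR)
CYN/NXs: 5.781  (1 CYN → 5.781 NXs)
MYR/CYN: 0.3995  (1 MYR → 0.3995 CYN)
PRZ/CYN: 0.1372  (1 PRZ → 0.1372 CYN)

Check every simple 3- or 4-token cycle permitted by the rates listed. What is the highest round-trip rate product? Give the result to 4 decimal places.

NXs→PRZ→CYN→NXs: 1.172 × 0.1372 × 5.781 = 0.92958
BRX→MYR→PRZ→CYN→BRX: 0.3881 × 2.937 × 0.1372 × 5.424 = 0.84825
BRX→MYR→CYN→BRX: 0.3881 × 0.3995 × 5.424 = 0.84097
Maximum is NXs→PRZ→CYN→NXs at 0.9296; no arbitrage — every cycle loses value.

0.9296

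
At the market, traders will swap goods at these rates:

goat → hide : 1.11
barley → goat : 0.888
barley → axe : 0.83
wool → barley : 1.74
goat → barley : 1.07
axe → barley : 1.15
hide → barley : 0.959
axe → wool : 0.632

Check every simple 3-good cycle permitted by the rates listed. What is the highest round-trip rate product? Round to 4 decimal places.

goat→hide→barley→goat: 1.11 × 0.959 × 0.888 = 0.94527
axe→wool→barley→axe: 0.632 × 1.74 × 0.83 = 0.91273
Maximum is goat→hide→barley→goat at 0.9453; no arbitrage — every cycle loses value.

0.9453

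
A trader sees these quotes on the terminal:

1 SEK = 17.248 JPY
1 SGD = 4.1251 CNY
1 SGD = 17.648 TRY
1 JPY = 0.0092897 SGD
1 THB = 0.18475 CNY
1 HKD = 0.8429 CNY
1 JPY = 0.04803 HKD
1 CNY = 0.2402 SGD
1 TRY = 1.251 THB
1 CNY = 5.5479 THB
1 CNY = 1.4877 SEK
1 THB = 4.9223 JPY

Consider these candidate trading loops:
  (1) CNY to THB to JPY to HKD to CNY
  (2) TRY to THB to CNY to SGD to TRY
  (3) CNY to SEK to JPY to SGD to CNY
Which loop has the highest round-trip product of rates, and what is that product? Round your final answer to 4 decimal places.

1.1056

(1) 5.5479 × 4.9223 × 0.04803 × 0.8429 = 1.10557
(2) 1.251 × 0.18475 × 0.2402 × 17.648 = 0.97974
(3) 1.4877 × 17.248 × 0.0092897 × 4.1251 = 0.98331
Highest is cycle (1) at 1.1056 (>1, arbitrage).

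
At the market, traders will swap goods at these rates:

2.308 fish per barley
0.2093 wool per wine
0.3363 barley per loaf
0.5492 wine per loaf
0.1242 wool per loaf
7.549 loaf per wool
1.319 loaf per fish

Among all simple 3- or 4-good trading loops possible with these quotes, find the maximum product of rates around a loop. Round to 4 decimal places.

1.0238

fish→loaf→barley→fish: 1.319 × 0.3363 × 2.308 = 1.02378
wool→loaf→wine→wool: 7.549 × 0.5492 × 0.2093 = 0.86774
Maximum is fish→loaf→barley→fish at 1.0238; arbitrage exists.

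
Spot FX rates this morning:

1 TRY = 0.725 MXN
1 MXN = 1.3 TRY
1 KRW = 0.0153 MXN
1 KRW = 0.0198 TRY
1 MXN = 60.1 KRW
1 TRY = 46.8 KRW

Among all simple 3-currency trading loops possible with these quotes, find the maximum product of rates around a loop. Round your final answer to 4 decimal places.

KRW→MXN→TRY→KRW: 0.0153 × 1.3 × 46.8 = 0.93085
KRW→TRY→MXN→KRW: 0.0198 × 0.725 × 60.1 = 0.86274
Maximum is KRW→MXN→TRY→KRW at 0.9309; no arbitrage — every cycle loses value.

0.9309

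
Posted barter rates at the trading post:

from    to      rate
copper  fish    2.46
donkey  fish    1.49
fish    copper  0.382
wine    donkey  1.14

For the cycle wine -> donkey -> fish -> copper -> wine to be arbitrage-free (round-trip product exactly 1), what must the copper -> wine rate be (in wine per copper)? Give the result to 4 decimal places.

1.5412

Known legs of the cycle: 1.14 × 1.49 × 0.382 = 0.6488652
For no arbitrage the full-cycle product must be 1, so the missing rate is 1 / 0.6488652 ≈ 1.541152.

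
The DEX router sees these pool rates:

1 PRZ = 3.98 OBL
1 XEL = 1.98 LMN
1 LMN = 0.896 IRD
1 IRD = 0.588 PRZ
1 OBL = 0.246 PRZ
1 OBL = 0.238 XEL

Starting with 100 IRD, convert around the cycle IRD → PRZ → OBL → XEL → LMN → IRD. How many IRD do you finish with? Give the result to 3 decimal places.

98.812

100 IRD × 0.588 = 58.8 PRZ
58.8 PRZ × 3.98 = 234.024 OBL
234.024 OBL × 0.238 = 55.697712 XEL
55.697712 XEL × 1.98 = 110.28146976 LMN
110.28146976 LMN × 0.896 = 98.81219690496 IRD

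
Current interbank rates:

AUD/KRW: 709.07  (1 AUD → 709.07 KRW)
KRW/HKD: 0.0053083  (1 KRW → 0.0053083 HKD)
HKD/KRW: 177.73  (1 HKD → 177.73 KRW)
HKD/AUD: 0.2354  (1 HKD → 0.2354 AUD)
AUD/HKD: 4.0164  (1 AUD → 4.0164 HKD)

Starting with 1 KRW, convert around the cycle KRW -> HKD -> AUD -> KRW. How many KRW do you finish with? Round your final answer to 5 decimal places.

0.88604

1 KRW × 0.0053083 = 0.0053083 HKD
0.0053083 HKD × 0.2354 = 0.00124957382 AUD
0.00124957382 AUD × 709.07 = 0.8860353085474 KRW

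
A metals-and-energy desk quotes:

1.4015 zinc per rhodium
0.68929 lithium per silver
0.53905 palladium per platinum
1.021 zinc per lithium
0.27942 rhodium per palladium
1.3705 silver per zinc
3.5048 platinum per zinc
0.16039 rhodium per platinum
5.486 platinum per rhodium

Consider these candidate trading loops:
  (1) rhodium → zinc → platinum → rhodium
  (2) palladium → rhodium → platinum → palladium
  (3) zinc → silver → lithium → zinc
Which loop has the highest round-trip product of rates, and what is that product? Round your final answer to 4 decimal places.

0.9645

(1) 1.4015 × 3.5048 × 0.16039 = 0.78783
(2) 0.27942 × 5.486 × 0.53905 = 0.82631
(3) 1.3705 × 0.68929 × 1.021 = 0.96451
Highest is cycle (3) at 0.9645 (≤1, no arbitrage).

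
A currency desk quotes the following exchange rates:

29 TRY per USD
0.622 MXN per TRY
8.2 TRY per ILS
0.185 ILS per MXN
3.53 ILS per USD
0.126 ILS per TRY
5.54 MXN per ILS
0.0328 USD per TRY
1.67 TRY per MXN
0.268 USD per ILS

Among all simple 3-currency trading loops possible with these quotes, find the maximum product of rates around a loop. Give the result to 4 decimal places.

ILS→MXN→TRY→ILS: 5.54 × 1.67 × 0.126 = 1.16573
ILS→USD→TRY→ILS: 0.268 × 29 × 0.126 = 0.97927
ILS→TRY→USD→ILS: 8.2 × 0.0328 × 3.53 = 0.94943
ILS→TRY→MXN→ILS: 8.2 × 0.622 × 0.185 = 0.94357
Maximum is ILS→MXN→TRY→ILS at 1.1657; arbitrage exists.

1.1657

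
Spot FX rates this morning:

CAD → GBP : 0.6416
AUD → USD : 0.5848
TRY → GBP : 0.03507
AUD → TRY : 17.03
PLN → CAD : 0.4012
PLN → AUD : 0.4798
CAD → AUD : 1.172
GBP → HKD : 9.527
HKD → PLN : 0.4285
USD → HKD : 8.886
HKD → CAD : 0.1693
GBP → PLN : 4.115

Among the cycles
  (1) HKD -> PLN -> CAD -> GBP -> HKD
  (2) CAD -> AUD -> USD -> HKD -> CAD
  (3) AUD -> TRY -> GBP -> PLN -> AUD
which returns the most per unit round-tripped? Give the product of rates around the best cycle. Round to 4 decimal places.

1.1792

(1) 0.4285 × 0.4012 × 0.6416 × 9.527 = 1.05083
(2) 1.172 × 0.5848 × 8.886 × 0.1693 = 1.03109
(3) 17.03 × 0.03507 × 4.115 × 0.4798 = 1.17918
Highest is cycle (3) at 1.1792 (>1, arbitrage).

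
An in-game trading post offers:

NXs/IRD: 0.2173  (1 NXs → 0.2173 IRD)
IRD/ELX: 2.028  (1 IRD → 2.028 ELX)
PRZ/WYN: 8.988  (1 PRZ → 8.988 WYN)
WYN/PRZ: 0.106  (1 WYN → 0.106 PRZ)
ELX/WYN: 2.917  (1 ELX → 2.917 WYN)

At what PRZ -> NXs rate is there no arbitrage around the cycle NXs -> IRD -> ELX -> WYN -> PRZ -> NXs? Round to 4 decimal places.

7.3389

Known legs of the cycle: 0.2173 × 2.028 × 2.917 × 0.106 = 0.1362604978488
For no arbitrage the full-cycle product must be 1, so the missing rate is 1 / 0.1362604978488 ≈ 7.338884.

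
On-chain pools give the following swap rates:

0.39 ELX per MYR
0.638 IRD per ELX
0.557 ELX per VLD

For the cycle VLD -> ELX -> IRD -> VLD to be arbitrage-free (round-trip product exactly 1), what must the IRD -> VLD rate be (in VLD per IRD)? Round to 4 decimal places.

Known legs of the cycle: 0.557 × 0.638 = 0.355366
For no arbitrage the full-cycle product must be 1, so the missing rate is 1 / 0.355366 ≈ 2.814000.

2.8140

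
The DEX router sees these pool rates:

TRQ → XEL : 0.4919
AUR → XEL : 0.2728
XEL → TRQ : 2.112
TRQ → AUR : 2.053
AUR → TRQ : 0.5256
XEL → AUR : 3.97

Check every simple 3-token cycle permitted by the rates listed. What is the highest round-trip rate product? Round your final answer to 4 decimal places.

TRQ→AUR→XEL→TRQ: 2.053 × 0.2728 × 2.112 = 1.18284
TRQ→XEL→AUR→TRQ: 0.4919 × 3.97 × 0.5256 = 1.02641
Maximum is TRQ→AUR→XEL→TRQ at 1.1828; arbitrage exists.

1.1828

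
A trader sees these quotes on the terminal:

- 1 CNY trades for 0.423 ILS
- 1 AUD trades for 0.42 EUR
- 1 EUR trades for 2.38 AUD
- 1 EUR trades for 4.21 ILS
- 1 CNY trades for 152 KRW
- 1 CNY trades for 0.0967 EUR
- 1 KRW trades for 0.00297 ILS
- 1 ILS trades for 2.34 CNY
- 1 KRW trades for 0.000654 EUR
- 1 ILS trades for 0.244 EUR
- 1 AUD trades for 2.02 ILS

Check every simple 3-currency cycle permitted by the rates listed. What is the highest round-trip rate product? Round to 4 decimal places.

AUD→ILS→EUR→AUD: 2.02 × 0.244 × 2.38 = 1.17305
KRW→ILS→CNY→KRW: 0.00297 × 2.34 × 152 = 1.05637
CNY→EUR→ILS→CNY: 0.0967 × 4.21 × 2.34 = 0.95263
Maximum is AUD→ILS→EUR→AUD at 1.1731; arbitrage exists.

1.1731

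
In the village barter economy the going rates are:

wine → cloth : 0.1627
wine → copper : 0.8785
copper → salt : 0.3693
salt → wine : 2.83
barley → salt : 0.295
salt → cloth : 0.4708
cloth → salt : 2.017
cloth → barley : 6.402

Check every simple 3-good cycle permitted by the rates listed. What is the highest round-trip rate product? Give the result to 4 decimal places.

0.9287

salt→wine→cloth→salt: 2.83 × 0.1627 × 2.017 = 0.92871
salt→wine→copper→salt: 2.83 × 0.8785 × 0.3693 = 0.91814
salt→cloth→barley→salt: 0.4708 × 6.402 × 0.295 = 0.88915
Maximum is salt→wine→cloth→salt at 0.9287; no arbitrage — every cycle loses value.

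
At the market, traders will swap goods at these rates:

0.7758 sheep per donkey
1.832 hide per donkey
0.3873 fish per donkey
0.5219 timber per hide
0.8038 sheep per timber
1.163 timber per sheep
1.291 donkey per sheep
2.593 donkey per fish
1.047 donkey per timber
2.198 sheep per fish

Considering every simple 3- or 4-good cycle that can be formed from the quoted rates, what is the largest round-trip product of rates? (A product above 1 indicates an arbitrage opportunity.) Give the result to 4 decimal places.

1.0990

fish→sheep→donkey→fish: 2.198 × 1.291 × 0.3873 = 1.09901
fish→sheep→timber→donkey→fish: 2.198 × 1.163 × 1.047 × 0.3873 = 1.03658
timber→donkey→hide→timber: 1.047 × 1.832 × 0.5219 = 1.00106
timber→sheep→donkey→hide→timber: 0.8038 × 1.291 × 1.832 × 0.5219 = 0.99217
timber→donkey→sheep→timber: 1.047 × 0.7758 × 1.163 = 0.94466
Maximum is fish→sheep→donkey→fish at 1.0990; arbitrage exists.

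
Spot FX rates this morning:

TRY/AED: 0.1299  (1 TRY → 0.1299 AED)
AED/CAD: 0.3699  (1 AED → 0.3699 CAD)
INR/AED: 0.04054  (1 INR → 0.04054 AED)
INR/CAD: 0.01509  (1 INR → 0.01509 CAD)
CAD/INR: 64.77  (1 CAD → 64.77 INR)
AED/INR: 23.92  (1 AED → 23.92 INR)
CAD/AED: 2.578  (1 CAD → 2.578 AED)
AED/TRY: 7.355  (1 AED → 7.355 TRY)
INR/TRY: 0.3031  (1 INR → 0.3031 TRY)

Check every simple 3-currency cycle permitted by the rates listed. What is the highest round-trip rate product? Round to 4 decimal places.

INR→AED→CAD→INR: 0.04054 × 0.3699 × 64.77 = 0.97127
INR→TRY→AED→INR: 0.3031 × 0.1299 × 23.92 = 0.94179
INR→CAD→AED→INR: 0.01509 × 2.578 × 23.92 = 0.93054
Maximum is INR→AED→CAD→INR at 0.9713; no arbitrage — every cycle loses value.

0.9713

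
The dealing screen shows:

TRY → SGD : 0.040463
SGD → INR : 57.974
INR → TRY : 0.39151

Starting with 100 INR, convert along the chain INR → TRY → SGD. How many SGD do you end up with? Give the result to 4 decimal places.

100 INR × 0.39151 = 39.151 TRY
39.151 TRY × 0.040463 = 1.584166913 SGD

1.5842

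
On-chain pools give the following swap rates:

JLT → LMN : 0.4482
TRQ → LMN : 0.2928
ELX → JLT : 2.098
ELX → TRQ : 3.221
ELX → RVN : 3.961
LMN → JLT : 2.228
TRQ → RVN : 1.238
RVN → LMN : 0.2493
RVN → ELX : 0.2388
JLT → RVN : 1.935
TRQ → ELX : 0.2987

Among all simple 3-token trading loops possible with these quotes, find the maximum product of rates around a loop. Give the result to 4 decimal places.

1.0748

RVN→LMN→JLT→RVN: 0.2493 × 2.228 × 1.935 = 1.07478
RVN→ELX→JLT→RVN: 0.2388 × 2.098 × 1.935 = 0.96944
RVN→ELX→TRQ→RVN: 0.2388 × 3.221 × 1.238 = 0.95224
Maximum is RVN→LMN→JLT→RVN at 1.0748; arbitrage exists.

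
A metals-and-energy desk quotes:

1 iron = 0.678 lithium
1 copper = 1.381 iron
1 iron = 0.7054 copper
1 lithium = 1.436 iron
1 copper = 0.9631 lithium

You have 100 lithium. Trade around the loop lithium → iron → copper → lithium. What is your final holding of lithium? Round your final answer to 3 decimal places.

100 lithium × 1.436 = 143.6 iron
143.6 iron × 0.7054 = 101.29544 copper
101.29544 copper × 0.9631 = 97.557638264 lithium

97.558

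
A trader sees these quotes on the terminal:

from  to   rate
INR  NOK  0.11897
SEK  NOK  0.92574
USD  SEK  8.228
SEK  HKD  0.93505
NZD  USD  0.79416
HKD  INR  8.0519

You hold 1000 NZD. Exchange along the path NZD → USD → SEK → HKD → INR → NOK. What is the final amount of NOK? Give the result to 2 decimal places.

1000 NZD × 0.79416 = 794.16 USD
794.16 USD × 8.228 = 6534.34848 SEK
6534.34848 SEK × 0.93505 = 6109.942546224 HKD
6109.942546224 HKD × 8.0519 = 49196.6463879410256 INR
49196.6463879410256 INR × 0.11897 = 5852.925020773343815632 NOK

5852.93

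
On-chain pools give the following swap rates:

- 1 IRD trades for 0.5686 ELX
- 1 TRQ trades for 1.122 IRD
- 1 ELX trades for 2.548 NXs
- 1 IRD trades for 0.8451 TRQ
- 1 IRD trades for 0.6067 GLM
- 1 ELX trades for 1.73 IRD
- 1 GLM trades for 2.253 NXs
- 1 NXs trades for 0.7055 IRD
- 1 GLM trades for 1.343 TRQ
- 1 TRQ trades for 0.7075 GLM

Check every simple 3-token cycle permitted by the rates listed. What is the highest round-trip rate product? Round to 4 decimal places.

IRD→ELX→NXs→IRD: 0.5686 × 2.548 × 0.7055 = 1.02212
IRD→GLM→NXs→IRD: 0.6067 × 2.253 × 0.7055 = 0.96434
IRD→GLM→TRQ→IRD: 0.6067 × 1.343 × 1.122 = 0.91420
Maximum is IRD→ELX→NXs→IRD at 1.0221; arbitrage exists.

1.0221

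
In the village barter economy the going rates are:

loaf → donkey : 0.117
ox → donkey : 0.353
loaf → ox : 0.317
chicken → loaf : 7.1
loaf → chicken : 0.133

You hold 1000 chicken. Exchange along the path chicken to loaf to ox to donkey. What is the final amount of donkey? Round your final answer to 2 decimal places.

1000 chicken × 7.1 = 7100 loaf
7100 loaf × 0.317 = 2250.7 ox
2250.7 ox × 0.353 = 794.4971 donkey

794.50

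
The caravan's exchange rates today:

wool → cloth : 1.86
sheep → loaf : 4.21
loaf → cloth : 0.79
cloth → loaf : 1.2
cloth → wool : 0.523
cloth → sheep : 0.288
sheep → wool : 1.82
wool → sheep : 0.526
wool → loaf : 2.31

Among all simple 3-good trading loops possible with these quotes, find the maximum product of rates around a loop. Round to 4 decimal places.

0.9749

sheep→wool→cloth→sheep: 1.82 × 1.86 × 0.288 = 0.97494
loaf→cloth→sheep→loaf: 0.79 × 0.288 × 4.21 = 0.95786
loaf→cloth→wool→loaf: 0.79 × 0.523 × 2.31 = 0.95442
Maximum is sheep→wool→cloth→sheep at 0.9749; no arbitrage — every cycle loses value.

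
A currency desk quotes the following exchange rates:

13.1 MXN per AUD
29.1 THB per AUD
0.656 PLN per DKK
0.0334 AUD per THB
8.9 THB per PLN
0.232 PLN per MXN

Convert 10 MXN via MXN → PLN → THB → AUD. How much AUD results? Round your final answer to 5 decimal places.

0.68964

10 MXN × 0.232 = 2.32 PLN
2.32 PLN × 8.9 = 20.648 THB
20.648 THB × 0.0334 = 0.6896432 AUD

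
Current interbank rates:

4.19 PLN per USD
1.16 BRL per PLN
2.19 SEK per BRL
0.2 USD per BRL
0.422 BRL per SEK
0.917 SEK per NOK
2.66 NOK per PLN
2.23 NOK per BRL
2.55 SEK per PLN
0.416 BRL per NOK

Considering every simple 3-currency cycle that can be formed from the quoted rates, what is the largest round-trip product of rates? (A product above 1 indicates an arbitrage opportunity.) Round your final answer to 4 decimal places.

BRL→USD→PLN→BRL: 0.2 × 4.19 × 1.16 = 0.97208
BRL→NOK→SEK→BRL: 2.23 × 0.917 × 0.422 = 0.86295
Maximum is BRL→USD→PLN→BRL at 0.9721; no arbitrage — every cycle loses value.

0.9721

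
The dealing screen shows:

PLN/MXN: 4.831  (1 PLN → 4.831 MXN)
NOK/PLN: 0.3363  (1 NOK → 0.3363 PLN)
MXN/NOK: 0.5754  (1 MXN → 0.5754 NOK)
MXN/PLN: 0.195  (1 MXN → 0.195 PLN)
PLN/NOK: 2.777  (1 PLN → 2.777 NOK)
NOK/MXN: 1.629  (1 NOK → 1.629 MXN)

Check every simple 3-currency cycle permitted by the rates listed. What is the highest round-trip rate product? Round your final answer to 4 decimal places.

0.9348

NOK→PLN→MXN→NOK: 0.3363 × 4.831 × 0.5754 = 0.93483
NOK→MXN→PLN→NOK: 1.629 × 0.195 × 2.777 = 0.88213
Maximum is NOK→PLN→MXN→NOK at 0.9348; no arbitrage — every cycle loses value.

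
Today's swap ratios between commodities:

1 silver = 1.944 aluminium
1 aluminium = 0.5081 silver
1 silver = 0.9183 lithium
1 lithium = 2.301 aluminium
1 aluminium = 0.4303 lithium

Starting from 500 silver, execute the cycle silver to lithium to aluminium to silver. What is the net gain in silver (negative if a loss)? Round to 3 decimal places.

500 silver × 0.9183 = 459.15 lithium
459.15 lithium × 2.301 = 1056.50415 aluminium
1056.50415 aluminium × 0.5081 = 536.809758615 silver
Net change: 536.809758615 − 500 = 36.809758615 silver

36.810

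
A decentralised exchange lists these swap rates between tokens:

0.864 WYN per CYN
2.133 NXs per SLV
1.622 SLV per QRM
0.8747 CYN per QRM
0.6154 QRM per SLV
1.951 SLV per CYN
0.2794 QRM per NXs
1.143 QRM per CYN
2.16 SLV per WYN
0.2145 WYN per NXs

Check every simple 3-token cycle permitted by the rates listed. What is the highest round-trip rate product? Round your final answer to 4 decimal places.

QRM→CYN→SLV→QRM: 0.8747 × 1.951 × 0.6154 = 1.05020
NXs→WYN→SLV→NXs: 0.2145 × 2.16 × 2.133 = 0.98826
QRM→SLV→NXs→QRM: 1.622 × 2.133 × 0.2794 = 0.96665
Maximum is QRM→CYN→SLV→QRM at 1.0502; arbitrage exists.

1.0502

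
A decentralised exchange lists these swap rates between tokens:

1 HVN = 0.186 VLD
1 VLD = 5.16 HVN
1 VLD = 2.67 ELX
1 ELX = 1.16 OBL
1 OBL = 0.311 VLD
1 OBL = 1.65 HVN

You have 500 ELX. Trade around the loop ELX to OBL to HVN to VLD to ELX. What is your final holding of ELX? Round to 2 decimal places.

500 ELX × 1.16 = 580 OBL
580 OBL × 1.65 = 957 HVN
957 HVN × 0.186 = 178.002 VLD
178.002 VLD × 2.67 = 475.26534 ELX

475.27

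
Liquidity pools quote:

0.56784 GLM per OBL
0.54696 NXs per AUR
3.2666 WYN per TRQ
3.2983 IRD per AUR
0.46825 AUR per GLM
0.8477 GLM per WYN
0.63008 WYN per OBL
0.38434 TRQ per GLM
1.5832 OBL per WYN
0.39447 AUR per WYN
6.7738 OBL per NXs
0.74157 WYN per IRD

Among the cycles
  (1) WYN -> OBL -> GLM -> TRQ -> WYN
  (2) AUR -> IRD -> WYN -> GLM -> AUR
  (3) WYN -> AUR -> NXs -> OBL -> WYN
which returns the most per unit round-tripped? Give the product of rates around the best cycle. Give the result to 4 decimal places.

1.1287

(1) 1.5832 × 0.56784 × 0.38434 × 3.2666 = 1.12869
(2) 3.2983 × 0.74157 × 0.8477 × 0.46825 = 0.97087
(3) 0.39447 × 0.54696 × 6.7738 × 0.63008 = 0.92087
Highest is cycle (1) at 1.1287 (>1, arbitrage).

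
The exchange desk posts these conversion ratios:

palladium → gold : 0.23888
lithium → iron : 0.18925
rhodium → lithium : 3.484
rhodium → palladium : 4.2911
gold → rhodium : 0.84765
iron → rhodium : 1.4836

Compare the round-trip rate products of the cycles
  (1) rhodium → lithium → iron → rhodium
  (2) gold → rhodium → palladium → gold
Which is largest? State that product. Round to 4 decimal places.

0.9782

(1) 3.484 × 0.18925 × 1.4836 = 0.97821
(2) 0.84765 × 4.2911 × 0.23888 = 0.86889
Highest is cycle (1) at 0.9782 (≤1, no arbitrage).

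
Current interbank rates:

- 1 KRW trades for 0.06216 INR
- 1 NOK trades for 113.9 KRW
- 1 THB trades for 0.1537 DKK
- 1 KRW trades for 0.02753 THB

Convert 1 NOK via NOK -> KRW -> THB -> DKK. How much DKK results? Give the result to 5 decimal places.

0.48195

1 NOK × 113.9 = 113.9 KRW
113.9 KRW × 0.02753 = 3.135667 THB
3.135667 THB × 0.1537 = 0.4819520179 DKK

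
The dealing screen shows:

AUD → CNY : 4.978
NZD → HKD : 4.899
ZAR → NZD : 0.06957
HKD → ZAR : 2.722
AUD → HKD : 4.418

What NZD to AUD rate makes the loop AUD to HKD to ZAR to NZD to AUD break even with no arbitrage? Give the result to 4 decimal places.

1.1953

Known legs of the cycle: 4.418 × 2.722 × 0.06957 = 0.83663462772
For no arbitrage the full-cycle product must be 1, so the missing rate is 1 / 0.83663462772 ≈ 1.195265.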